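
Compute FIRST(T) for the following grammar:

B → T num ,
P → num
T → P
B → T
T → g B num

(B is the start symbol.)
To compute FIRST(T), examine every production with T on the left-hand side, reading each right-hand side left to right until a non-nullable symbol is reached.

FIRST sets of the other non-terminals involved (by the same procedure, iterated to a fixed point):
  FIRST(P) = { 'num' }

From T → P:
  - P is a non-terminal: add FIRST(P) \ {ε} = { 'num' }
    P is not nullable, so stop
From T → g B num:
  - g is a terminal: add 'g' and stop

Collecting: FIRST(T) = { 'g', 'num' }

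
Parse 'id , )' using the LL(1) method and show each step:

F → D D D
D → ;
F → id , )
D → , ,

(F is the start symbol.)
LL(1) parsing maintains a stack (initially the start symbol over $) and the input. At each step: if the stack top is a terminal, match it against the current input token; if it is a non-terminal N, replace it with the RHS of M[N, lookahead] (the unique production whose predict set contains the lookahead).

Stack is shown with the top on the left.

Stack     Input     Action
--------------------------
F $       id , ) $  output F → id , )
id , ) $  id , ) $  match 'id'
, ) $     , ) $     match ','
) $       ) $       match ')'
$         $         accept

The string is accepted.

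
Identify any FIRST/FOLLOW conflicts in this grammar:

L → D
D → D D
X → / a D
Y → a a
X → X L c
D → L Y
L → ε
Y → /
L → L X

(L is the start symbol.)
A FIRST/FOLLOW conflict occurs when a non-terminal N has a nullable alternative N → β (β ⇒* ε) and another alternative N → α with FIRST(α) ∩ FOLLOW(N) ≠ ∅: on such a lookahead the parser cannot decide between expanding α and letting N vanish via β.

Nullable non-terminals: L.
FIRST sets used below: FIRST(D) = { '/', 'a' }, FIRST(L) = { '/', 'a', ε }, FIRST(X) = { '/' }

L: nullable alternative(s) L → ε; FOLLOW(L) = { $, '/', 'a', 'c' }
  L → D: FIRST \ {ε} = { '/', 'a' } — overlaps FOLLOW(L) on { '/', 'a' }: CONFLICT
  L → ε: FIRST \ {ε} = { } — this is the only nullable alternative, skip
  L → L X: FIRST \ {ε} = { '/', 'a' } — overlaps FOLLOW(L) on { '/', 'a' }: CONFLICT

D, X, Y have no nullable alternative, so no FIRST/FOLLOW check is needed there.

So the grammar has 2 FIRST/FOLLOW conflicts (marked CONFLICT above).

Answer: Yes. L → D with FOLLOW(L) on { '/', 'a' }; L → L X with FOLLOW(L) on { '/', 'a' }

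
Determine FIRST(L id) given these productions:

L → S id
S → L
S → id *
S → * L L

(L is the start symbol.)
{ '*', 'id' }

FIRST sets of the non-terminals involved (from the grammar, by fixed-point iteration):
  FIRST(L) = { '*', 'id' }

To compute FIRST(L id), process the symbols left to right:
Symbol L is a non-terminal. Add FIRST(L) \ {ε} = { '*', 'id' }
L is not nullable (ε ∉ FIRST(L)), so stop here.
FIRST(L id) = { '*', 'id' }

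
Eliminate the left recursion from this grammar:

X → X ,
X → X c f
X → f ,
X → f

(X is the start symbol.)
X → f , X'
X → f X'
X' → , X'
X' → c f X'
X' → ε

X is directly left-recursive. The standard transformation for
  A → A α₁ | ... | A α_m | β₁ | ... | β_n
is
  A  → β₁ A' | ... | β_n A'
  A' → α₁ A' | ... | α_m A' | ε

X → f , becomes X → f , X'
X → f becomes X → f X'
X → X , becomes X' → , X'
X → X c f becomes X' → c f X'
Add X' → ε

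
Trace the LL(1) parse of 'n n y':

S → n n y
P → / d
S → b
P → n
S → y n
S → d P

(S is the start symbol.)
LL(1) parsing maintains a stack (initially the start symbol over $) and the input. At each step: if the stack top is a terminal, match it against the current input token; if it is a non-terminal N, replace it with the RHS of M[N, lookahead] (the unique production whose predict set contains the lookahead).

Stack is shown with the top on the left.

Stack    Input    Action
------------------------
S $      n n y $  output S → n n y
n n y $  n n y $  match 'n'
n y $    n y $    match 'n'
y $      y $      match 'y'
$        $        accept

The string is accepted.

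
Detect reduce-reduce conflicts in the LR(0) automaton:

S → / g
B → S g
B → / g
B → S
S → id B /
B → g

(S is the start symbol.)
A reduce-reduce conflict occurs when an LR(0) state has two complete items [A → α .] and [B → β .] — both call for a reduction, and with no lookahead the parser cannot choose between them.

Augment with S' → S and build the canonical LR(0) collection (I0 = CLOSURE({[S' → . S]}), then GOTO on every symbol after a dot until no new states appear). It has 12 states:
  I0: { [S → . / g], [S → . id B /], [S' → . S] }  — shift
  I1: { [S → / . g] }  — shift
  I2: { [S' → S .] }  — accept
  I3: { [B → . / g], [B → . S g], [B → . S], [B → . g], [S → . / g], [S → . id B /], [S → id . B /] }  — shift
  I4: { [B → / . g], [S → / . g] }  — shift
  I5: { [S → id B . /] }  — shift
  I6: { [B → S . g], [B → S .] }  — shift, reduce
  I7: { [B → g .] }  — reduce
  I8: { [B → S g .] }  — reduce
  I9: { [S → id B / .] }  — reduce
  I10: { [B → / g .], [S → / g .] }  — 2 reduces
  I11: { [S → / g .] }  — reduce

I10 contains complete items [B → / g .], [S → / g .] — reduce-reduce conflict.

Answer: Yes — I10: [B → / g .] vs [S → / g .]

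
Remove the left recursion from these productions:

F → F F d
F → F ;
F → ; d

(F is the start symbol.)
F → ; d F'
F' → F d F'
F' → ; F'
F' → ε

F is directly left-recursive. The standard transformation for
  A → A α₁ | ... | A α_m | β₁ | ... | β_n
is
  A  → β₁ A' | ... | β_n A'
  A' → α₁ A' | ... | α_m A' | ε

F → ; d becomes F → ; d F'
F → F F d becomes F' → F d F'
F → F ; becomes F' → ; F'
Add F' → ε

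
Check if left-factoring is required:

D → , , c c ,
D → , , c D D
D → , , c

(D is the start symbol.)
Yes, D has productions with common prefix ', , c'

Left-factoring is needed when two productions for the same non-terminal
share a common prefix on the right-hand side.

Productions for D:
  D → , , c c ,
  D → , , c D D
  D → , , c

Found common prefix ', , c' in productions for D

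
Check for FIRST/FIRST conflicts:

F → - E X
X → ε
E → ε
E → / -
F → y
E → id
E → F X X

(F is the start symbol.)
No FIRST/FIRST conflicts.

A FIRST/FIRST conflict occurs when two productions N → α and N → β for the same non-terminal have FIRST(α) ∩ FIRST(β) ≠ ∅ (with ε ∈ FIRST of a nullable right-hand side, so two nullable alternatives also conflict).

FIRST sets of the non-terminals at (or reachable through a nullable prefix from) the front of some alternative:
  FIRST(F) = { '-', 'y' }

Productions for F:
  F → - E X: FIRST = { '-' }
  F → y: FIRST = { 'y' }
Productions for E:
  E → ε: FIRST = { ε }
  E → / -: FIRST = { '/' }
  E → id: FIRST = { 'id' }
  E → F X X: FIRST = { '-', 'y' }
X has only one production, so no FIRST/FIRST conflict is possible there.

All alternatives of each non-terminal have pairwise disjoint FIRST sets.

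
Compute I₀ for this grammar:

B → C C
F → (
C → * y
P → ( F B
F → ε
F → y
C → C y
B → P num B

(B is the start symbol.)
{ [B → . C C], [B → . P num B], [B' → . B], [C → . * y], [C → . C y], [P → . ( F B] }

First, augment the grammar with B' → B
I₀ = CLOSURE({ [B' → . B] }):
  [B' → . B] has the dot before B: add [B → . C C], [B → . P num B]
  [B → . C C] has the dot before C: add [C → . * y], [C → . C y]
  [B → . P num B] has the dot before P: add [P → . ( F B]
No further items can be added.

I₀ = { [B → . C C], [B → . P num B], [B' → . B], [C → . * y], [C → . C y], [P → . ( F B] }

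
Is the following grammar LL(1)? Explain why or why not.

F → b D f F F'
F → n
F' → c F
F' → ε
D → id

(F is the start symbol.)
No. Predict set conflict for F': { 'c' }

Relevant sets:
  FOLLOW(F') = { $, 'c' }

For F:
  PREDICT(F → b D f F F') = { 'b' }
  PREDICT(F → n) = { 'n' }
For F':
  PREDICT(F' → c F) = { 'c' }
  PREDICT(F' → ε) = { $, 'c' }
D has a single production, so nothing to check there.

Conflict found: Predict set conflict for F': { 'c' }
The grammar is NOT LL(1).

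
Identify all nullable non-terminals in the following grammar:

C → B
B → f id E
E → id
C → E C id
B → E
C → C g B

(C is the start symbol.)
None

A non-terminal is nullable if it can derive ε (the empty string): either it has an ε-production, or it has a production whose right-hand side consists entirely of nullable non-terminals.

There are no ε-productions, so no non-terminal can derive ε.
No non-terminals are nullable.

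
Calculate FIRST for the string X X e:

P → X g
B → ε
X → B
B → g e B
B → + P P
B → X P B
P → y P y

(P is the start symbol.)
{ '+', 'e', 'g', 'y' }

FIRST sets of the non-terminals involved (from the grammar, by fixed-point iteration):
  FIRST(X) = { '+', 'g', 'y', ε }

To compute FIRST(X X e), process the symbols left to right:
Symbol X is a non-terminal. Add FIRST(X) \ {ε} = { '+', 'g', 'y' }
X is nullable (ε ∈ FIRST(X)), continue to the next symbol.
Symbol X is a non-terminal. Add FIRST(X) \ {ε} = { '+', 'g', 'y' }
X is nullable (ε ∈ FIRST(X)), continue to the next symbol.
Symbol e is a terminal. Add 'e' and stop.
FIRST(X X e) = { '+', 'e', 'g', 'y' }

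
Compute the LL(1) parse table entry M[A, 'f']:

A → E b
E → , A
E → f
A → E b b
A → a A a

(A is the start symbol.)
To find M[A, 'f'], we find productions for A where 'f' is in the predict set (PREDICT(N → α) = (FIRST(α) \ {ε}) ∪ (FOLLOW(N) if α ⇒* ε)).

Relevant sets:
  FIRST(E) = { ',', 'f' }

A → E b: PREDICT = { ',', 'f' }
  'f' is in predict set, so this production goes in M[A, 'f']
A → E b b: PREDICT = { ',', 'f' }
  'f' is in predict set, so this production goes in M[A, 'f']
A → a A a: PREDICT = { 'a' }

M[A, 'f'] = A → E b, A → E b b  (a multiply-defined cell — the grammar is not LL(1))

Answer: A → E b, A → E b b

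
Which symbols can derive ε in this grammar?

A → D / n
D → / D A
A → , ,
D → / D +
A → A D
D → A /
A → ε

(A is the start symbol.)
{ 'A' }

ε-productions: A → ε
So A is immediately nullable.
No further non-terminal can be added: every production for the remaining non-terminals contains a terminal or a non-nullable non-terminal.
Nullable = { 'A' }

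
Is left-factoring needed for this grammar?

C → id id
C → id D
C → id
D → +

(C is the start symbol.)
Yes, C has productions with common prefix 'id'

Left-factoring is needed when two productions for the same non-terminal
share a common prefix on the right-hand side.

Productions for C:
  C → id id
  C → id D
  C → id

Found common prefix 'id' in productions for C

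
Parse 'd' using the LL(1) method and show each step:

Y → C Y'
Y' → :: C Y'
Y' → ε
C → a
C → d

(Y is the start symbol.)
Stack is shown with the top on the left.

Stack   Input  Action
---------------------
Y $     d $    output Y → C Y'
C Y' $  d $    output C → d
d Y' $  d $    match 'd'
Y' $    $      output Y' → ε
$       $      accept

The string is accepted.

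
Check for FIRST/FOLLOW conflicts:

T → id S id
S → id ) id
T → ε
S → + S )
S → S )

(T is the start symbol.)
A FIRST/FOLLOW conflict occurs when a non-terminal N has a nullable alternative N → β (β ⇒* ε) and another alternative N → α with FIRST(α) ∩ FOLLOW(N) ≠ ∅: on such a lookahead the parser cannot decide between expanding α and letting N vanish via β.

Nullable non-terminals: T.

T: nullable alternative(s) T → ε; FOLLOW(T) = { $ }
  T → id S id: FIRST \ {ε} = { 'id' } — disjoint from FOLLOW(T)
  T → ε: FIRST \ {ε} = { } — this is the only nullable alternative, skip

S has no nullable alternative, so no FIRST/FOLLOW check is needed there.

No FIRST/FOLLOW conflicts found.

Answer: No FIRST/FOLLOW conflicts.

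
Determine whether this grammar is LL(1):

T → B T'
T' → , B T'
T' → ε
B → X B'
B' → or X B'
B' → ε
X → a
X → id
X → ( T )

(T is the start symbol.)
A grammar is LL(1) if for each non-terminal N with multiple productions, the predict sets of those productions are pairwise disjoint, where PREDICT(N → α) = (FIRST(α) \ {ε}) ∪ (FOLLOW(N) if α ⇒* ε).

Relevant sets:
  FOLLOW(T') = { $, ')' }
  FOLLOW(B') = { $, ')', ',' }

For T':
  PREDICT(T' → ',' B T') = { ',' }
  PREDICT(T' → ε) = { $, ')' }
For B':
  PREDICT(B' → or X B') = { 'or' }
  PREDICT(B' → ε) = { $, ')', ',' }
For X:
  PREDICT(X → a) = { 'a' }
  PREDICT(X → id) = { 'id' }
  PREDICT(X → '(' T ')') = { '(' }
T, B have a single production, so nothing to check there.

All predict sets are disjoint. The grammar IS LL(1).

Answer: Yes, the grammar is LL(1).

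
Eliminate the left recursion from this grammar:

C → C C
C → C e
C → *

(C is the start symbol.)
C is directly left-recursive. The standard transformation for
  A → A α₁ | ... | A α_m | β₁ | ... | β_n
is
  A  → β₁ A' | ... | β_n A'
  A' → α₁ A' | ... | α_m A' | ε

C → * becomes C → * C'
C → C C becomes C' → C C'
C → C e becomes C' → e C'
Add C' → ε

Resulting grammar:
C → * C'
C' → C C'
C' → e C'
C' → ε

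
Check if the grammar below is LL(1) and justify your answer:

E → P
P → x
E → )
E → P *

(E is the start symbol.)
Relevant sets:
  FIRST(P) = { 'x' }

For E:
  PREDICT(E → P) = { 'x' }
  PREDICT(E → ')') = { ')' }
  PREDICT(E → P '*') = { 'x' }
P has a single production, so nothing to check there.

Conflict found: Predict set conflict for E: { 'x' }
The grammar is NOT LL(1).

Answer: No. Predict set conflict for E: { 'x' }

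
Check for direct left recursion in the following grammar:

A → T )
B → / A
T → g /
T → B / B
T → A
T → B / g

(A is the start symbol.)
No direct left recursion

A → T ): starts with T
B → / A: starts with '/'
T → g /: starts with g
T → B / B: starts with B
T → A: starts with A
T → B / g: starts with B

No direct left recursion found.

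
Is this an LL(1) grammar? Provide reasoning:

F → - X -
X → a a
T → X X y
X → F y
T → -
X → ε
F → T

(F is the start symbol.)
Relevant sets:
  FIRST(T) = { '-', 'a', 'y' }
  FIRST(F) = { '-', 'a', 'y' }
  FIRST(X) = { '-', 'a', 'y', ε }
  FOLLOW(X) = { '-', 'a', 'y' }

For F:
  PREDICT(F → '-' X '-') = { '-' }
  PREDICT(F → T) = { '-', 'a', 'y' }
For X:
  PREDICT(X → a a) = { 'a' }
  PREDICT(X → F y) = { '-', 'a', 'y' }
  PREDICT(X → ε) = { '-', 'a', 'y' }
For T:
  PREDICT(T → X X y) = { '-', 'a', 'y' }
  PREDICT(T → '-') = { '-' }

Conflict found: Predict set conflict for F: { '-' }
The grammar is NOT LL(1).

Answer: No. Predict set conflict for F: { '-' }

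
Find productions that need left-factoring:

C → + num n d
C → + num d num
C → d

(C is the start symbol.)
Left-factoring is needed when two productions for the same non-terminal
share a common prefix on the right-hand side.

Productions for C:
  C → + num n d
  C → + num d num
  C → d

Found common prefix '+ num' in productions for C

Answer: Yes, C has productions with common prefix '+ num'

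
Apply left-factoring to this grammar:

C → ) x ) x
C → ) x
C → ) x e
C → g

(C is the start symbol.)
Left-factoring transforms A → αβ₁ | αβ₂ into A → αA' and A' → β₁ | β₂
(α is the longest common prefix among the alternatives). Repeat until
no nonterminal has two alternatives with a common prefix.

Round 1: C has alternatives sharing prefix ') x'. Introduce C': C → ) x C'
  Add: C' → ) x
  Add: C' → ε
  Add: C' → e

No remaining common prefixes — done.

Resulting grammar:
C → ) x C'
C' → ) x
C' → ε
C' → e
C → g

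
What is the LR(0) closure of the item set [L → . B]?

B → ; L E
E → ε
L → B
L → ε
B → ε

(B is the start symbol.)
{ [B → . ; L E], [B → .], [L → . B] }

Start with: [L → . B]
  [L → . B] has the dot before B: add [B → . ; L E], [B → .]
No further items can be added.

CLOSURE = { [B → . ; L E], [B → .], [L → . B] }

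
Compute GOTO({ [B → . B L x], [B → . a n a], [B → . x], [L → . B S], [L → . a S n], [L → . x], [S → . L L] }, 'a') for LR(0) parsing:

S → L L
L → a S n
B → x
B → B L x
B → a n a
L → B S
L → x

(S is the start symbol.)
GOTO(I, 'a') = CLOSURE({ [A → αX.β] : [A → α.Xβ] ∈ I, X = 'a' })

Items with dot before 'a', with the dot advanced:
  [B → . a n a] → [B → a . n a]
  [L → . a S n] → [L → a . S n]
Closure of the advanced items:
  [L → a . S n] has the dot before S: add [S → . L L]
  [S → . L L] has the dot before L: add [L → . a S n], [L → . B S], [L → . x]
  [L → . B S] has the dot before B: add [B → . x], [B → . B L x], [B → . a n a]

GOTO = { [B → . B L x], [B → . a n a], [B → . x], [B → a . n a], [L → . B S], [L → . a S n], [L → . x], [L → a . S n], [S → . L L] }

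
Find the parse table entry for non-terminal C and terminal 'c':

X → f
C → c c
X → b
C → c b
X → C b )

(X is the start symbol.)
To find M[C, 'c'], we find productions for C where 'c' is in the predict set (PREDICT(N → α) = (FIRST(α) \ {ε}) ∪ (FOLLOW(N) if α ⇒* ε)).

C → c c: PREDICT = { 'c' }
  'c' is in predict set, so this production goes in M[C, 'c']
C → c b: PREDICT = { 'c' }
  'c' is in predict set, so this production goes in M[C, 'c']

M[C, 'c'] = C → c c, C → c b  (a multiply-defined cell — the grammar is not LL(1))

Answer: C → c c, C → c b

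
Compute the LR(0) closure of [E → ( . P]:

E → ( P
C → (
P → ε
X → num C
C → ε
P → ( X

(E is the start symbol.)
{ [E → ( . P], [P → . ( X], [P → .] }

To compute CLOSURE, for each item [A → α.Bβ] where B is a non-terminal, add [B → .γ] for all productions B → γ; repeat for the newly added items until nothing changes.

Start with: [E → ( . P]
  [E → ( . P] has the dot before P: add [P → .], [P → . ( X]
No further items can be added.

CLOSURE = { [E → ( . P], [P → . ( X], [P → .] }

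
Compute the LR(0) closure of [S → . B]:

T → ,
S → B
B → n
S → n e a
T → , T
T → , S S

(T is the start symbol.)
To compute CLOSURE, for each item [A → α.Bβ] where B is a non-terminal, add [B → .γ] for all productions B → γ; repeat for the newly added items until nothing changes.

Start with: [S → . B]
  [S → . B] has the dot before B: add [B → . n]
No further items can be added.

CLOSURE = { [B → . n], [S → . B] }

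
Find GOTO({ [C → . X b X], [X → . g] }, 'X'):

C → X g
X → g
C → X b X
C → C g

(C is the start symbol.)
GOTO(I, 'X') = CLOSURE({ [A → αX.β] : [A → α.Xβ] ∈ I, X = 'X' })

Items with dot before 'X', with the dot advanced:
  [C → . X b X] → [C → X . b X]
Closure adds nothing (no advanced item has the dot before a non-terminal).

GOTO = { [C → X . b X] }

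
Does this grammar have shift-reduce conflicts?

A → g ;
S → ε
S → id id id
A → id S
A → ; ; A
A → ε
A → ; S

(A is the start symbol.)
Yes — I0: [A → .] vs [A → . ; ; A]; I1: [S → .] vs [A → ; . ; A]; I4: [S → .] vs [S → . id id id]; I10: [A → .] vs [A → . ; ; A]

A shift-reduce conflict occurs when an LR(0) state has both:
  - a complete (reduce) item [A → α .] (dot at the end), and
  - a shift item [B → β . c γ] (dot before a terminal).

Augment with A' → A and build the canonical LR(0) collection (I0 = CLOSURE({[A' → . A]}), then GOTO on every symbol after a dot until no new states appear). It has 13 states:
  I0: { [A → . ; ; A], [A → . ; S], [A → . g ;], [A → . id S], [A → .], [A' → . A] }  — shift, reduce
  I1: { [A → ; . ; A], [A → ; . S], [S → . id id id], [S → .] }  — shift, reduce
  I2: { [A' → A .] }  — accept
  I3: { [A → g . ;] }  — shift
  I4: { [A → id . S], [S → . id id id], [S → .] }  — shift, reduce
  I5: { [A → id S .] }  — reduce
  I6: { [S → id . id id] }  — shift
  I7: { [S → id id . id] }  — shift
  I8: { [S → id id id .] }  — reduce
  I9: { [A → g ; .] }  — reduce
  I10: { [A → . ; ; A], [A → . ; S], [A → . g ;], [A → . id S], [A → .], [A → ; ; . A] }  — shift, reduce
  I11: { [A → ; S .] }  — reduce
  I12: { [A → ; ; A .] }  — reduce

I0 contains reduce item [A → .] and shift items [A → . ; ; A], [A → . ; S], [A → . g ;], [A → . id S] — shift-reduce conflict.
I1 contains reduce item [S → .] and shift items [A → ; . ; A], [S → . id id id] — shift-reduce conflict.
I4 contains reduce item [S → .] and shift item [S → . id id id] — shift-reduce conflict.
I10 contains reduce item [A → .] and shift items [A → . ; ; A], [A → . ; S], [A → . g ;], [A → . id S] — shift-reduce conflict.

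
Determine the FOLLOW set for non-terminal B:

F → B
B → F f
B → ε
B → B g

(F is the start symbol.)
{ $, 'f', 'g' }

To compute FOLLOW(B), find every occurrence of B on a right-hand side N → α B β: add FIRST(β) \ {ε}, and if β is empty or nullable also add FOLLOW(N). Iterate to a fixed point.

In F → B: B is at the end, add FOLLOW(F)
In B → B g: B is followed by g, add FIRST(g) \ {ε} = { 'g' }

The FOLLOW sets referred to above (computed the same way, to a fixed point):
  FOLLOW(F) = { $, 'f' }

Taking the union: FOLLOW(B) = { $, 'f', 'g' }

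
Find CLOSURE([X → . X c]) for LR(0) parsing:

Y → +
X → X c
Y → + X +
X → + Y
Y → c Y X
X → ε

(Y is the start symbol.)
Start with: [X → . X c]
  [X → . X c] has the dot before X: add [X → . + Y], [X → .]
No further items can be added.

CLOSURE = { [X → . + Y], [X → . X c], [X → .] }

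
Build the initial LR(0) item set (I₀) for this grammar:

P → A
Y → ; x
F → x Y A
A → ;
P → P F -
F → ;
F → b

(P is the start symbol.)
First, augment the grammar with P' → P
I₀ = CLOSURE({ [P' → . P] }):
  [P' → . P] has the dot before P: add [P → . A], [P → . P F -]
  [P → . A] has the dot before A: add [A → . ;]
No further items can be added.

I₀ = { [A → . ;], [P → . A], [P → . P F -], [P' → . P] }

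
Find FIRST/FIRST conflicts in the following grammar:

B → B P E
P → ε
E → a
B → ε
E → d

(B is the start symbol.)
No FIRST/FIRST conflicts.

A FIRST/FIRST conflict occurs when two productions N → α and N → β for the same non-terminal have FIRST(α) ∩ FIRST(β) ≠ ∅ (with ε ∈ FIRST of a nullable right-hand side, so two nullable alternatives also conflict).

FIRST sets of the non-terminals at (or reachable through a nullable prefix from) the front of some alternative:
  FIRST(B) = { 'a', 'd', ε }
  FIRST(P) = { ε }
  FIRST(E) = { 'a', 'd' }

Productions for B:
  B → B P E: FIRST = { 'a', 'd' }
  B → ε: FIRST = { ε }
Productions for E:
  E → a: FIRST = { 'a' }
  E → d: FIRST = { 'd' }
P has only one production, so no FIRST/FIRST conflict is possible there.

All alternatives of each non-terminal have pairwise disjoint FIRST sets.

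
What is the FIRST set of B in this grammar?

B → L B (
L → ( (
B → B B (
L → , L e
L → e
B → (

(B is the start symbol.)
To compute FIRST(B), examine every production with B on the left-hand side, reading each right-hand side left to right until a non-nullable symbol is reached.

FIRST sets of the other non-terminals involved (by the same procedure, iterated to a fixed point):
  FIRST(L) = { '(', ',', 'e' }

From B → L B (:
  - L is a non-terminal: add FIRST(L) \ {ε} = { '(', ',', 'e' }
    L is not nullable, so stop
From B → B B (:
  - B is the symbol being defined: contributes nothing new
    B is not nullable, so stop
From B → (:
  - '(' is a terminal: add '(' and stop

Collecting: FIRST(B) = { '(', ',', 'e' }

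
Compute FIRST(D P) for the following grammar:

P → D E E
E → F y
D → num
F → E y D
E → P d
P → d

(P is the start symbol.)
FIRST sets of the non-terminals involved (from the grammar, by fixed-point iteration):
  FIRST(D) = { 'num' }

To compute FIRST(D P), process the symbols left to right:
Symbol D is a non-terminal. Add FIRST(D) \ {ε} = { 'num' }
D is not nullable (ε ∉ FIRST(D)), so stop here.
FIRST(D P) = { 'num' }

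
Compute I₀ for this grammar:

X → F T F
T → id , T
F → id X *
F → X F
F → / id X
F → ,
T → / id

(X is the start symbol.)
{ [F → . ,], [F → . / id X], [F → . X F], [F → . id X *], [X → . F T F], [X' → . X] }

First, augment the grammar with X' → X
I₀ = CLOSURE({ [X' → . X] }):
  [X' → . X] has the dot before X: add [X → . F T F]
  [X → . F T F] has the dot before F: add [F → . id X *], [F → . X F], [F → . / id X], [F → . ,]
No further items can be added.

I₀ = { [F → . ,], [F → . / id X], [F → . X F], [F → . id X *], [X → . F T F], [X' → . X] }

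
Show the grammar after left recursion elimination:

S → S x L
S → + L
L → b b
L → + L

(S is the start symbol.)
S is directly left-recursive. The standard transformation for
  A → A α₁ | ... | A α_m | β₁ | ... | β_n
is
  A  → β₁ A' | ... | β_n A'
  A' → α₁ A' | ... | α_m A' | ε

S → + L becomes S → + L S'
S → S x L becomes S' → x L S'
Add S' → ε

Productions for other non-terminals are unchanged:
  L → b b
  L → + L

Resulting grammar:
S → + L S'
S' → x L S'
S' → ε
L → b b
L → + L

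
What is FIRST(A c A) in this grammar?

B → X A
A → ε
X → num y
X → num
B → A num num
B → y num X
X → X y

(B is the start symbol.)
FIRST sets of the non-terminals involved (from the grammar, by fixed-point iteration):
  FIRST(A) = { ε }

To compute FIRST(A c A), process the symbols left to right:
Symbol A is a non-terminal. Add FIRST(A) \ {ε} = { }
A is nullable (ε ∈ FIRST(A)), continue to the next symbol.
Symbol c is a terminal. Add 'c' and stop.
FIRST(A c A) = { 'c' }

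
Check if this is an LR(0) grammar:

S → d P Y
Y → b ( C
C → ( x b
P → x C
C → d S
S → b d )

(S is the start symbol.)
Yes, the grammar is LR(0)

Augment with S' → S and build the canonical LR(0) collection (I0 = CLOSURE({[S' → . S]}), then GOTO on every symbol after a dot until no new states appear). It has 18 states:
  I0: { [S → . b d )], [S → . d P Y], [S' → . S] }  — shift
  I1: { [S' → S .] }  — accept
  I2: { [S → b . d )] }  — shift
  I3: { [P → . x C], [S → d . P Y] }  — shift
  I4: { [S → d P . Y], [Y → . b ( C] }  — shift
  I5: { [C → . ( x b], [C → . d S], [P → x . C] }  — shift
  I6: { [C → ( . x b] }  — shift
  I7: { [P → x C .] }  — reduce
  I8: { [C → d . S], [S → . b d )], [S → . d P Y] }  — shift
  I9: { [C → d S .] }  — reduce
  I10: { [C → ( x . b] }  — shift
  I11: { [C → ( x b .] }  — reduce
  I12: { [S → d P Y .] }  — reduce
  I13: { [Y → b . ( C] }  — shift
  I14: { [C → . ( x b], [C → . d S], [Y → b ( . C] }  — shift
  I15: { [Y → b ( C .] }  — reduce
  I16: { [S → b d . )] }  — shift
  I17: { [S → b d ) .] }  — reduce

Every state is either a pure shift/goto state or contains exactly one complete item and nothing to shift — no conflicts. The grammar is LR(0).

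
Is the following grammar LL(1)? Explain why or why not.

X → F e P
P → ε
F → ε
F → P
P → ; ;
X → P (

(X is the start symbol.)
No. Predict set conflict for X: { ';' }

Relevant sets:
  FIRST(F) = { ';', ε }
  FIRST(P) = { ';', ε }
  FOLLOW(P) = { $, '(', 'e' }
  FOLLOW(F) = { 'e' }

For X:
  PREDICT(X → F e P) = { ';', 'e' }
  PREDICT(X → P '(') = { '(', ';' }
For P:
  PREDICT(P → ε) = { $, '(', 'e' }
  PREDICT(P → ';' ';') = { ';' }
For F:
  PREDICT(F → ε) = { 'e' }
  PREDICT(F → P) = { ';', 'e' }

Conflict found: Predict set conflict for X: { ';' }
The grammar is NOT LL(1).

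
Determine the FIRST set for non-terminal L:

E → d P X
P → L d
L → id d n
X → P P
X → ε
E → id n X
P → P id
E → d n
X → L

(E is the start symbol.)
From L → id d n:
  - id is a terminal: add 'id' and stop

Collecting: FIRST(L) = { 'id' }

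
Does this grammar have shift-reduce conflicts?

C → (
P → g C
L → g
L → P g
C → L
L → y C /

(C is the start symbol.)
A shift-reduce conflict occurs when an LR(0) state has both:
  - a complete (reduce) item [A → α .] (dot at the end), and
  - a shift item [B → β . c γ] (dot before a terminal).

Augment with C' → C and build the canonical LR(0) collection (I0 = CLOSURE({[C' → . C]}), then GOTO on every symbol after a dot until no new states appear). It has 11 states:
  I0: { [C → . (], [C → . L], [C' → . C], [L → . P g], [L → . g], [L → . y C /], [P → . g C] }  — shift
  I1: { [C → ( .] }  — reduce
  I2: { [C' → C .] }  — accept
  I3: { [C → L .] }  — reduce
  I4: { [L → P . g] }  — shift
  I5: { [C → . (], [C → . L], [L → . P g], [L → . g], [L → . y C /], [L → g .], [P → . g C], [P → g . C] }  — shift, reduce
  I6: { [C → . (], [C → . L], [L → . P g], [L → . g], [L → . y C /], [L → y . C /], [P → . g C] }  — shift
  I7: { [L → y C . /] }  — shift
  I8: { [L → y C / .] }  — reduce
  I9: { [P → g C .] }  — reduce
  I10: { [L → P g .] }  — reduce

I5 contains reduce item [L → g .] and shift items [C → . (], [L → . g], [L → . y C /], [P → . g C] — shift-reduce conflict.

Answer: Yes — I5: [L → g .] vs [C → . (]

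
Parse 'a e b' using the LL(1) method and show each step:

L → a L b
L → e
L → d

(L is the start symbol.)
Stack is shown with the top on the left.

Stack    Input    Action
------------------------
L $      a e b $  output L → a L b
a L b $  a e b $  match 'a'
L b $    e b $    output L → e
e b $    e b $    match 'e'
b $      b $      match 'b'
$        $        accept

The string is accepted.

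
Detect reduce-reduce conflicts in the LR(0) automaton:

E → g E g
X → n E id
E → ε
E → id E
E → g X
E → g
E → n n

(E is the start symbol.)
A reduce-reduce conflict occurs when an LR(0) state has two complete items [A → α .] and [B → β .] — both call for a reduction, and with no lookahead the parser cannot choose between them.

Augment with E' → E and build the canonical LR(0) collection (I0 = CLOSURE({[E' → . E]}), then GOTO on every symbol after a dot until no new states appear). It has 14 states:
  I0: { [E → . g E g], [E → . g X], [E → . g], [E → . id E], [E → . n n], [E → .], [E' → . E] }  — shift, reduce
  I1: { [E' → E .] }  — accept
  I2: { [E → . g E g], [E → . g X], [E → . g], [E → . id E], [E → . n n], [E → .], [E → g . E g], [E → g . X], [E → g .], [X → . n E id] }  — shift, 2 reduces
  I3: { [E → . g E g], [E → . g X], [E → . g], [E → . id E], [E → . n n], [E → .], [E → id . E] }  — shift, reduce
  I4: { [E → n . n] }  — shift
  I5: { [E → n n .] }  — reduce
  I6: { [E → id E .] }  — reduce
  I7: { [E → g E . g] }  — shift
  I8: { [E → g X .] }  — reduce
  I9: { [E → . g E g], [E → . g X], [E → . g], [E → . id E], [E → . n n], [E → .], [E → n . n], [X → n . E id] }  — shift, reduce
  I10: { [X → n E . id] }  — shift
  I11: { [E → n . n], [E → n n .] }  — shift, reduce
  I12: { [X → n E id .] }  — reduce
  I13: { [E → g E g .] }  — reduce

I2 contains complete items [E → .], [E → g .] — reduce-reduce conflict.

Answer: Yes — I2: [E → .] vs [E → g .]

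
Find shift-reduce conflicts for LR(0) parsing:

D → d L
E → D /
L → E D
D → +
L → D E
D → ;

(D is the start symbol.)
No shift-reduce conflicts

A shift-reduce conflict occurs when an LR(0) state has both:
  - a complete (reduce) item [A → α .] (dot at the end), and
  - a shift item [B → β . c γ] (dot before a terminal).

Augment with D' → D and build the canonical LR(0) collection (I0 = CLOSURE({[D' → . D]}), then GOTO on every symbol after a dot until no new states appear). It has 12 states:
  I0: { [D → . +], [D → . ;], [D → . d L], [D' → . D] }  — shift
  I1: { [D → + .] }  — reduce
  I2: { [D → ; .] }  — reduce
  I3: { [D' → D .] }  — accept
  I4: { [D → . +], [D → . ;], [D → . d L], [D → d . L], [E → . D /], [L → . D E], [L → . E D] }  — shift
  I5: { [D → . +], [D → . ;], [D → . d L], [E → . D /], [E → D . /], [L → D . E] }  — shift
  I6: { [D → . +], [D → . ;], [D → . d L], [L → E . D] }  — shift
  I7: { [D → d L .] }  — reduce
  I8: { [L → E D .] }  — reduce
  I9: { [E → D / .] }  — reduce
  I10: { [E → D . /] }  — shift
  I11: { [L → D E .] }  — reduce

No state contains both a complete item and a shift item.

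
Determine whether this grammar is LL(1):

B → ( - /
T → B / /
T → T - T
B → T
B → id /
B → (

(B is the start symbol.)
Relevant sets:
  FIRST(T) = { '(', 'id' }
  FIRST(B) = { '(', 'id' }

For B:
  PREDICT(B → '(' '-' '/') = { '(' }
  PREDICT(B → T) = { '(', 'id' }
  PREDICT(B → id '/') = { 'id' }
  PREDICT(B → '(') = { '(' }
For T:
  PREDICT(T → B '/' '/') = { '(', 'id' }
  PREDICT(T → T '-' T) = { '(', 'id' }

Conflict found: Predict set conflict for B: { '(' }
The grammar is NOT LL(1).

Answer: No. Predict set conflict for B: { '(' }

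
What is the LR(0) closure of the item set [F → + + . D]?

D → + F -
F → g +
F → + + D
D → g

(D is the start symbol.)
To compute CLOSURE, for each item [A → α.Bβ] where B is a non-terminal, add [B → .γ] for all productions B → γ; repeat for the newly added items until nothing changes.

Start with: [F → + + . D]
  [F → + + . D] has the dot before D: add [D → . + F -], [D → . g]
No further items can be added.

CLOSURE = { [D → . + F -], [D → . g], [F → + + . D] }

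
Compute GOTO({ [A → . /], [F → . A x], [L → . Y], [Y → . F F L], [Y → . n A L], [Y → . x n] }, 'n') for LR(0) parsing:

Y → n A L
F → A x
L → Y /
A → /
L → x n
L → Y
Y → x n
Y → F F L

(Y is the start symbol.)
{ [A → . /], [Y → n . A L] }

GOTO(I, 'n') = CLOSURE({ [A → αX.β] : [A → α.Xβ] ∈ I, X = 'n' })

Items with dot before 'n', with the dot advanced:
  [Y → . n A L] → [Y → n . A L]
Closure of the advanced items:
  [Y → n . A L] has the dot before A: add [A → . /]

GOTO = { [A → . /], [Y → n . A L] }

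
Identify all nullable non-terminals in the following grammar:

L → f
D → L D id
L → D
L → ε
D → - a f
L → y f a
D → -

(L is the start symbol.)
A non-terminal is nullable if it can derive ε (the empty string): either it has an ε-production, or it has a production whose right-hand side consists entirely of nullable non-terminals.

ε-productions: L → ε
So L is immediately nullable.
No further non-terminal can be added: every production for the remaining non-terminals contains a terminal or a non-nullable non-terminal.
Nullable = { 'L' }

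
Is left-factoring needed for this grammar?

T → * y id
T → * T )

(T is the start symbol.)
Left-factoring is needed when two productions for the same non-terminal
share a common prefix on the right-hand side.

Productions for T:
  T → * y id
  T → * T )

Found common prefix '*' in productions for T

Answer: Yes, T has productions with common prefix '*'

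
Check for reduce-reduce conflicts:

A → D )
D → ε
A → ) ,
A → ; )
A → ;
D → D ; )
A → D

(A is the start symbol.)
A reduce-reduce conflict occurs when an LR(0) state has two complete items [A → α .] and [B → β .] — both call for a reduction, and with no lookahead the parser cannot choose between them.

Augment with A' → A and build the canonical LR(0) collection (I0 = CLOSURE({[A' → . A]}), then GOTO on every symbol after a dot until no new states appear). It has 10 states:
  I0: { [A → . ) ,], [A → . ; )], [A → . ;], [A → . D )], [A → . D], [A' → . A], [D → . D ; )], [D → .] }  — shift, reduce
  I1: { [A → ) . ,] }  — shift
  I2: { [A → ; . )], [A → ; .] }  — shift, reduce
  I3: { [A' → A .] }  — accept
  I4: { [A → D . )], [A → D .], [D → D . ; )] }  — shift, reduce
  I5: { [A → D ) .] }  — reduce
  I6: { [D → D ; . )] }  — shift
  I7: { [D → D ; ) .] }  — reduce
  I8: { [A → ; ) .] }  — reduce
  I9: { [A → ) , .] }  — reduce

No state contains more than one complete item.

Answer: No reduce-reduce conflicts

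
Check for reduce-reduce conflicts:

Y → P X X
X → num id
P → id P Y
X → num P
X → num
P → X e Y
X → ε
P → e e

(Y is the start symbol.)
Augment with Y' → Y and build the canonical LR(0) collection (I0 = CLOSURE({[Y' → . Y]}), then GOTO on every symbol after a dot until no new states appear). It has 16 states:
  I0: { [P → . X e Y], [P → . e e], [P → . id P Y], [X → . num P], [X → . num id], [X → . num], [X → .], [Y → . P X X], [Y' → . Y] }  — shift, reduce
  I1: { [X → . num P], [X → . num id], [X → . num], [X → .], [Y → P . X X] }  — shift, reduce
  I2: { [P → X . e Y] }  — shift
  I3: { [Y' → Y .] }  — accept
  I4: { [P → e . e] }  — shift
  I5: { [P → . X e Y], [P → . e e], [P → . id P Y], [P → id . P Y], [X → . num P], [X → . num id], [X → . num], [X → .] }  — shift, reduce
  I6: { [P → . X e Y], [P → . e e], [P → . id P Y], [X → . num P], [X → . num id], [X → . num], [X → .], [X → num . P], [X → num . id], [X → num .] }  — shift, 2 reduces
  I7: { [X → num P .] }  — reduce
  I8: { [P → . X e Y], [P → . e e], [P → . id P Y], [P → id . P Y], [X → . num P], [X → . num id], [X → . num], [X → .], [X → num id .] }  — shift, 2 reduces
  I9: { [P → . X e Y], [P → . e e], [P → . id P Y], [P → id P . Y], [X → . num P], [X → . num id], [X → . num], [X → .], [Y → . P X X] }  — shift, reduce
  I10: { [P → id P Y .] }  — reduce
  I11: { [P → e e .] }  — reduce
  I12: { [P → . X e Y], [P → . e e], [P → . id P Y], [P → X e . Y], [X → . num P], [X → . num id], [X → . num], [X → .], [Y → . P X X] }  — shift, reduce
  I13: { [P → X e Y .] }  — reduce
  I14: { [X → . num P], [X → . num id], [X → . num], [X → .], [Y → P X . X] }  — shift, reduce
  I15: { [Y → P X X .] }  — reduce

I6 contains complete items [X → .], [X → num .] — reduce-reduce conflict.
I8 contains complete items [X → .], [X → num id .] — reduce-reduce conflict.

Answer: Yes — I6: [X → .] vs [X → num .]; I8: [X → .] vs [X → num id .]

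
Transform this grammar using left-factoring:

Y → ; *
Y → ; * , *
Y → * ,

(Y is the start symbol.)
Y → ; * Y'
Y' → ε
Y' → , *
Y → * ,

Left-factoring transforms A → αβ₁ | αβ₂ into A → αA' and A' → β₁ | β₂
(α is the longest common prefix among the alternatives). Repeat until
no nonterminal has two alternatives with a common prefix.

Round 1: Y has alternatives sharing prefix '; *'. Introduce Y': Y → ; * Y'
  Add: Y' → ε
  Add: Y' → , *

No remaining common prefixes — done.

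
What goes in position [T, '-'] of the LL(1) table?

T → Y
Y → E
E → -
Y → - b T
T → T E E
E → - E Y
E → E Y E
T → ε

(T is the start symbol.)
To find M[T, '-'], we find productions for T where '-' is in the predict set (PREDICT(N → α) = (FIRST(α) \ {ε}) ∪ (FOLLOW(N) if α ⇒* ε)).

Relevant sets:
  FIRST(Y) = { '-' }
  FIRST(T) = { '-', ε }
  FIRST(E) = { '-' }
  FOLLOW(T) = { $, '-' }

T → Y: PREDICT = { '-' }
  '-' is in predict set, so this production goes in M[T, '-']
T → T E E: PREDICT = { '-' }
  '-' is in predict set, so this production goes in M[T, '-']
T → ε: PREDICT = { $, '-' }
  '-' is in predict set, so this production goes in M[T, '-']

M[T, '-'] = T → Y, T → T E E, T → ε  (a multiply-defined cell — the grammar is not LL(1))

Answer: T → Y, T → T E E, T → ε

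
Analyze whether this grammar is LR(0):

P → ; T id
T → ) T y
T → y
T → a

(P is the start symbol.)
Yes, the grammar is LR(0)

A grammar is LR(0) if no state in the canonical LR(0) collection has:
  - both a shift item (dot before a terminal) and a complete item (shift-reduce conflict), or
  - two or more complete items (reduce-reduce conflict; the accept item [P' → P .] counts as a complete item here).

Augment with P' → P and build the canonical LR(0) collection (I0 = CLOSURE({[P' → . P]}), then GOTO on every symbol after a dot until no new states appear). It has 10 states:
  I0: { [P → . ; T id], [P' → . P] }  — shift
  I1: { [P → ; . T id], [T → . ) T y], [T → . a], [T → . y] }  — shift
  I2: { [P' → P .] }  — accept
  I3: { [T → ) . T y], [T → . ) T y], [T → . a], [T → . y] }  — shift
  I4: { [P → ; T . id] }  — shift
  I5: { [T → a .] }  — reduce
  I6: { [T → y .] }  — reduce
  I7: { [P → ; T id .] }  — reduce
  I8: { [T → ) T . y] }  — shift
  I9: { [T → ) T y .] }  — reduce

Every state is either a pure shift/goto state or contains exactly one complete item and nothing to shift — no conflicts. The grammar is LR(0).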